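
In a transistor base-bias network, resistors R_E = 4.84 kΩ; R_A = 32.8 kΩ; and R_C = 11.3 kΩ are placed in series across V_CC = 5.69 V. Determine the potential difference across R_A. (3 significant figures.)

Series total: ΣR = 4.84 + 32.8 + 11.3 = 48.94 kΩ.
By the voltage-divider rule, V = 5.69 × 32.80/48.94 = 3.813 V.

V ≈ 3.81 V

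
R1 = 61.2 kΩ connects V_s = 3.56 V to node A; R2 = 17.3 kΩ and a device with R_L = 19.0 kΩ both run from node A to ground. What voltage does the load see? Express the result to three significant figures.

V_out ≈ 0.459 V

The load sits in parallel with R2, giving an effective lower resistance R2' = R2·R_L/(R2+R_L) = 9.055 kΩ.
Then V_out = V_s · R2'/(R1 + R2') = 3.56 × 9.055/70.26 = 0.4588 V.
(Unloaded it would be 0.785 V; the load pulls it down.)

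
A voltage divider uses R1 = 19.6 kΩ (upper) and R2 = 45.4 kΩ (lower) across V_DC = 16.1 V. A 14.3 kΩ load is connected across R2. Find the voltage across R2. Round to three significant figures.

First combine the lower leg with the load: R2 ‖ R_L = 10.87 kΩ.
Voltage divider with the loaded lower leg: V_out = 16.1 × 10.87/(19.6 + 10.87) = 16.1 × 0.3568 = 5.745 V.
(Unloaded it would be 11.2 V; the load pulls it down.)

V_out ≈ 5.75 V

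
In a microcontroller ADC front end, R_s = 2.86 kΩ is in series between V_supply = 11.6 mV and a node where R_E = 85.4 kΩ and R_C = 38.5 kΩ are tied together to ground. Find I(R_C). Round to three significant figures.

Combine the parallel branches: R_p = (1/85.4 + 1/38.5)⁻¹ = 26.54 kΩ.
V_A = 11.6 × 26.54/29.40 = 10.47 mV.
Branch current I = V_A/R_C = 10.47/38.5 = 0.2720 µA.

I ≈ 0.272 µA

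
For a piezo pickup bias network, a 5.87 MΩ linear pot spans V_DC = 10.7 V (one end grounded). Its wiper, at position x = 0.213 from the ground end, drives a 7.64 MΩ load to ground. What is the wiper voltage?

V_out ≈ 2.02 V

Split the track: R_lower = x·R_p = 1.250 MΩ, R_upper = (1−x)·R_p = 4.620 MΩ.
Lower segment in parallel with the load: 1.250 ‖ 7.64 = 1.074 MΩ.
V_out = 10.7 × 1.074/(4.620 + 1.074) = 2.019 V.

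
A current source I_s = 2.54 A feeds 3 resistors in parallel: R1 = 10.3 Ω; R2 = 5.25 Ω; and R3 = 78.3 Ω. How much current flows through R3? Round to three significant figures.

I ≈ 0.108 A

Conductances: ΣG = 1/10.3 + 1/5.25 + 1/78.3 = 0.3003 (1/Ω).
R3 takes the fraction G_k/ΣG = 0.01277/0.3003 = 0.04252, so I = 2.54 × 0.04252 = 0.1080 A.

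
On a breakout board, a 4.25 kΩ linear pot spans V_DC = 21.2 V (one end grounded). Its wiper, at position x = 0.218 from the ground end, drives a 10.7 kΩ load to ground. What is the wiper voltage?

V_out ≈ 4.33 V

The pot divides into 3.324 kΩ above the wiper and 0.9265 kΩ below.
(x·R_p) ‖ R_L = 0.8527 kΩ.
Loaded-divider output: V_out = 21.2 × 0.2042 = 4.329 V.
(Unloaded: V_out = x·V_DC = 4.62 V.)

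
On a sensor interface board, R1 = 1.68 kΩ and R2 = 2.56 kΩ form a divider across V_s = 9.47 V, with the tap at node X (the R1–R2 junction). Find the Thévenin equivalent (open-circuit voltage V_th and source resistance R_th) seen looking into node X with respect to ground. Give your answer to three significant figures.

V_th ≈ 5.72 V, R_th ≈ 1.01 kΩ

V_th is the unloaded tap voltage: V_s · R2/(R1+R2) = 9.47 × 0.6038 = 5.718 V.
With V_s suppressed (replaced by a short), R_th = R1 ‖ R2 = (1.680 × 2.56)/(1.680 + 2.56) = 1.014 kΩ.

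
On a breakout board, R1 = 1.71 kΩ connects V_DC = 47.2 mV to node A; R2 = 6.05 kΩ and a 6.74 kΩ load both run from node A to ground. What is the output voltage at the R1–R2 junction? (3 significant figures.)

First combine the lower leg with the load: R2 ‖ R_L = 3.188 kΩ.
Voltage divider with the loaded lower leg: V_out = 47.2 × 3.188/(1.71 + 3.188) = 47.2 × 0.6509 = 30.72 mV.
(Unloaded it would be 36.8 mV; the load pulls it down.)

V_out ≈ 30.7 mV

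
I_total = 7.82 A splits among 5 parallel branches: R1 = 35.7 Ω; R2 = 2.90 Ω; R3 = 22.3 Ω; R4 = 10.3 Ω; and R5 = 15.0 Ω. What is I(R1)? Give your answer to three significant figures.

Total conductance ΣG = 1/35.7 + 1/2.90 + 1/22.3 + 1/10.3 + 1/15.0 = 0.5814 (units of 1/Ω).
By the current-divider rule, I = I_total · G_k/ΣG = 7.82 × 0.04818 = 0.3767 A.

I ≈ 0.377 A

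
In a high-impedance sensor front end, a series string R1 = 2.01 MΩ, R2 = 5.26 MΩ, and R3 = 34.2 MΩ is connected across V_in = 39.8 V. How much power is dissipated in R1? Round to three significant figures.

ΣR = 41.47 MΩ → I = 39.8/41.47 = 0.9597 µA.
P = I²R = 0.9211 × 2.01 = 1.851 µW.

P ≈ 1.85 µW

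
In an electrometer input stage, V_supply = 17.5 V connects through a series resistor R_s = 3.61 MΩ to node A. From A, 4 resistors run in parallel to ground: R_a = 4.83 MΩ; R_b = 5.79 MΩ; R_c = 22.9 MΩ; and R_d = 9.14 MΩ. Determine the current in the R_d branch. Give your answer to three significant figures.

Equivalent of the parallel group: R_p = 1.877 MΩ.
V_A = 17.5 × 1.877/5.487 = 5.986 V.
Branch current I = V_A/R_d = 5.986/9.14 = 0.6549 µA.

I ≈ 0.655 µA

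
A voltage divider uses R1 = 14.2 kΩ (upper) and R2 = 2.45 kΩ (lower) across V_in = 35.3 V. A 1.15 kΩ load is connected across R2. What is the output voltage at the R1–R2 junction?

The load sits in parallel with R2, giving an effective lower resistance R2' = R2·R_L/(R2+R_L) = 0.7826 kΩ.
Then V_out = V_in · R2'/(R1 + R2') = 35.3 × 0.7826/14.98 = 1.844 V.
(Unloaded it would be 5.19 V; the load pulls it down.)

V_out ≈ 1.84 V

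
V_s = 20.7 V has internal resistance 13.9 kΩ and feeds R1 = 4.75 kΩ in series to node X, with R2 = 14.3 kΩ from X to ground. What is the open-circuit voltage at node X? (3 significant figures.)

R1' = 13.9 + 4.75 = 18.65 kΩ (source resistance + R1).
With X open, the divider is unloaded: V_th = 20.7 × 14.3/32.95 = 8.984 V.

V_th ≈ 8.98 V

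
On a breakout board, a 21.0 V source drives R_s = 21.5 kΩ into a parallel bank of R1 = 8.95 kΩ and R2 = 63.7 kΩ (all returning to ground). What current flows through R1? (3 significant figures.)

Parallel bank: R_p = 1/(1/8.95 + 1/63.7) = 7.847 kΩ.
Node voltage V_A = V_DC · R_p/(R_s + R_p) = 21.0 × 0.2674 = 5.615 V.
I(R1) = V_A / R1 = 5.615/8.95 = 0.6274 mA.

I ≈ 0.627 mA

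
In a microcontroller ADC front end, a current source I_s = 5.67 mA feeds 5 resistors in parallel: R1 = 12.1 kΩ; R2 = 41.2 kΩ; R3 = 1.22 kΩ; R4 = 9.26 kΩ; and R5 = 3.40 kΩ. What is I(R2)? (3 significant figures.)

ΣG = 1/12.1 + 1/41.2 + 1/1.22 + 1/9.26 + 1/3.40 = 1.329.
By the current-divider rule, I = I_s · G_k/ΣG = 5.67 × 0.01827 = 0.1036 mA.

I ≈ 0.104 mA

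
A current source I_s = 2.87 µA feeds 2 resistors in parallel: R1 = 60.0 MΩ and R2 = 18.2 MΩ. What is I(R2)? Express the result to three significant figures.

I ≈ 2.20 µA

With just two branches, the current splits inversely with resistance.
So I = 2.87 × 60.0/78.20 = 2.202 µA.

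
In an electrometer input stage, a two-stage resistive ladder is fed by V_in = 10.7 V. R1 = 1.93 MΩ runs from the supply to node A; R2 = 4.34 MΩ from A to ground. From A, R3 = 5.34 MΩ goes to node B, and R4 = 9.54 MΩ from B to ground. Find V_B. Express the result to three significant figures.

V_B ≈ 4.36 V

The second stage (R3 + R4 = 14.88 MΩ) loads node A in parallel with R2.
Effective lower resistance at A: R2 ‖ 14.88 = 3.360 MΩ.
V_A = 10.7 × 3.360/(1.93 + 3.360) = 6.796 V.
Stage 2 is unloaded, so V_B = V_A · R4/(R3+R4) = 6.796 × 9.54/14.88 = 4.357 V.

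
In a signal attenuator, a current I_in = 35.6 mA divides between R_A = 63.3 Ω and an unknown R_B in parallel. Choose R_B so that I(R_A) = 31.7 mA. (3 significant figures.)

R_B ≈ 515 Ω

The fraction through R_A equals R_B/(R_A+R_B).
31.7/35.6 = R_B/(R_A + R_B) → R_B = R_A · (0.8904)/(1 − 0.8904) = 63.3 × 8.128 = 514.5 Ω.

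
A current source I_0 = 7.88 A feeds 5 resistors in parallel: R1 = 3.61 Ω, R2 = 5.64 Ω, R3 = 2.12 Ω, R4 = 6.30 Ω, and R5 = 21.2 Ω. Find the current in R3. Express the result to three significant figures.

Total conductance ΣG = 1/3.61 + 1/5.64 + 1/2.12 + 1/6.30 + 1/21.2 = 1.132 (units of 1/Ω).
Current divider: I(R3) = I_0 · G_k/ΣG = 7.88 × (0.4717/1.132) = 7.88 × 0.4167 = 3.284 A.

I ≈ 3.28 A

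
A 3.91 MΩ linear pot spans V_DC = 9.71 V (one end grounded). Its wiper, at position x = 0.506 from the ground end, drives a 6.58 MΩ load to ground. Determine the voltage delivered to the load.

Split the track: R_lower = x·R_p = 1.978 MΩ, R_upper = (1−x)·R_p = 1.932 MΩ.
(x·R_p) ‖ R_L = 1.521 MΩ.
Loaded-divider output: V_out = 9.71 × 0.4406 = 4.278 V.
(Unloaded: V_out = x·V_DC = 4.91 V.)

V_out ≈ 4.28 V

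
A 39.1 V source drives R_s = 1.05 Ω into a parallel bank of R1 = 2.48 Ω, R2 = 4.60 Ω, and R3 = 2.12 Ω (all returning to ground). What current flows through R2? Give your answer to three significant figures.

I ≈ 3.96 A

Combine the parallel branches: R_p = (1/2.48 + 1/4.60 + 1/2.12)⁻¹ = 0.9155 Ω.
V_A by voltage divider: V_A = 39.1 × 0.9155/(1.05 + 0.9155) = 18.21 V.
Branch current I = V_A/R2 = 18.21/4.60 = 3.959 A.
(Equivalently: I_total = 19.89 A, then current-divider fraction G_k/ΣG = 0.1990.)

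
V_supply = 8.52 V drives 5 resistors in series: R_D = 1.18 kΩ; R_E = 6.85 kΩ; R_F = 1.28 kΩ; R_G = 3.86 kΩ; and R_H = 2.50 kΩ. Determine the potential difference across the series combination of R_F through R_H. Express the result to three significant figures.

V ≈ 4.15 V

Total series resistance ΣR = 1.18 + 6.85 + 1.28 + 3.86 + 2.50 = 15.67 kΩ.
R_{R_F..R_H} = 1.28 + 3.86 + 2.50 = 7.640 kΩ.
V = V_supply · R/ΣR = 8.52 × 0.4876 = 4.154 V.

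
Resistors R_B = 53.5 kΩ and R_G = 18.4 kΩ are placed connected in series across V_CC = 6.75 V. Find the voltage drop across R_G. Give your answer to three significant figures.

V ≈ 1.73 V

Series total: ΣR = 53.5 + 18.4 = 71.90 kΩ.
By the voltage-divider rule, V = 6.75 × 18.40/71.90 = 1.727 V.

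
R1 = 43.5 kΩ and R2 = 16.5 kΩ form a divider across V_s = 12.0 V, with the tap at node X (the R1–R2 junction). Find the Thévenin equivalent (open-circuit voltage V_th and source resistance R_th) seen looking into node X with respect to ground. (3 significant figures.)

V_th ≈ 3.30 V, R_th ≈ 12.0 kΩ

Open-circuit (no load on X): V_th = V_s · R2/(R1 + R2) = 12.0 × 16.5/(43.50 + 16.5) = 3.300 V.
With V_s suppressed (replaced by a short), R_th = R1 ‖ R2 = (43.50 × 16.5)/(43.50 + 16.5) = 11.96 kΩ.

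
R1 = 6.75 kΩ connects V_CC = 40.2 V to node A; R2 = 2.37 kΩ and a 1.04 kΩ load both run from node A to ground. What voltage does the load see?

First combine the lower leg with the load: R2 ‖ R_L = 0.7228 kΩ.
Voltage divider with the loaded lower leg: V_out = 40.2 × 0.7228/(6.75 + 0.7228) = 40.2 × 0.09673 = 3.888 V.

V_out ≈ 3.89 V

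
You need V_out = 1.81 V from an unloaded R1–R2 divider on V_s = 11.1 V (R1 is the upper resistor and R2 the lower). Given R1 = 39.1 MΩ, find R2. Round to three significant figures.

R2 ≈ 7.62 MΩ

The divider ratio is R2/(R1+R2) = 1.81/11.1 = 0.1631.
Rearranging, R2 = R1·k/(1−k) = 39.1 × 0.1948 = 7.618 MΩ.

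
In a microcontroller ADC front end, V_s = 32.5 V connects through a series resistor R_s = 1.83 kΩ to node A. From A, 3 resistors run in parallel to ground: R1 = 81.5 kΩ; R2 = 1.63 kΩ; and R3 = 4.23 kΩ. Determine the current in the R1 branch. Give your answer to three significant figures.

Equivalent of the parallel group: R_p = 1.160 kΩ.
Node voltage V_A = V_s · R_p/(R_s + R_p) = 32.5 × 0.3879 = 12.61 V.
I(R1) = V_A / R1 = 12.61/81.5 = 0.1547 mA.

I ≈ 0.155 mA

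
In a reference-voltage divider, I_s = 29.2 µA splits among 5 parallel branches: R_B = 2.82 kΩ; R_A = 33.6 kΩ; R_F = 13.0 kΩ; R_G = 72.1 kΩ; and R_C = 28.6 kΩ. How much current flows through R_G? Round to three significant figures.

Conductances: ΣG = 1/2.82 + 1/33.6 + 1/13.0 + 1/72.1 + 1/28.6 = 0.5101 (1/kΩ).
R_G takes the fraction G_k/ΣG = 0.01387/0.5101 = 0.02719, so I = 29.2 × 0.02719 = 0.7939 µA.

I ≈ 0.794 µA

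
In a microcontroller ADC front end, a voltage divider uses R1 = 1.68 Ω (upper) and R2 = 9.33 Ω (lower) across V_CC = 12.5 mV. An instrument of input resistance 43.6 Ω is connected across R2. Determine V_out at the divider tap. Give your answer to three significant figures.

V_out ≈ 10.3 mV

The load sits in parallel with R2, giving an effective lower resistance R2' = R2·R_L/(R2+R_L) = 7.685 Ω.
Now apply the divider: V_out = 12.5 × 0.8206 = 10.26 mV.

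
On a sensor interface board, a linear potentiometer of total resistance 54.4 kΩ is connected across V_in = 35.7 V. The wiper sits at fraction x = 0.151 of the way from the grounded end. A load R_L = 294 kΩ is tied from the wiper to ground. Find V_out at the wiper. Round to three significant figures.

V_out ≈ 5.27 V

Split the track: R_lower = x·R_p = 8.214 kΩ, R_upper = (1−x)·R_p = 46.19 kΩ.
R_L loads the lower segment: effective lower R = 7.991 kΩ.
Then V_out = V_in · 7.991/(46.19 + 7.991) = 5.266 V.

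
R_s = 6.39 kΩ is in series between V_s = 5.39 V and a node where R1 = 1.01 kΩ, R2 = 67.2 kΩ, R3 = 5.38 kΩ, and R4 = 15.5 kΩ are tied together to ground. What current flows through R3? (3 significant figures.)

I ≈ 0.111 mA

Combine the parallel branches: R_p = (1/1.01 + 1/67.2 + 1/5.38 + 1/15.5)⁻¹ = 0.7966 kΩ.
V_A = 5.39 × 0.7966/7.187 = 0.5974 V.
I(R3) = V_A / R3 = 0.5974/5.38 = 0.1110 mA.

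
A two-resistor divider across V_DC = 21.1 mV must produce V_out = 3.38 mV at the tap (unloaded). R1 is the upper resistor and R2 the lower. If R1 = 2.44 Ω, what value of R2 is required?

V_out/V_DC = R2/(R1+R2) = 0.1602.
R2 = R1 · 0.1602/(1 − 0.1602) = 0.4654 Ω.

R2 ≈ 0.465 Ω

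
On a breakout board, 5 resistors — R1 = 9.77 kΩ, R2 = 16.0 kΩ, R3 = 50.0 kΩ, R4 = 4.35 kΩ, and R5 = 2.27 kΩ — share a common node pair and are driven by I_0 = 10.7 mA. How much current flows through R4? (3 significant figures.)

Total conductance ΣG = 1/9.77 + 1/16.0 + 1/50.0 + 1/4.35 + 1/2.27 = 0.8553 (units of 1/kΩ).
Current divider: I(R4) = I_0 · G_k/ΣG = 10.7 × (0.2299/0.8553) = 10.7 × 0.2688 = 2.876 mA.

I ≈ 2.88 mA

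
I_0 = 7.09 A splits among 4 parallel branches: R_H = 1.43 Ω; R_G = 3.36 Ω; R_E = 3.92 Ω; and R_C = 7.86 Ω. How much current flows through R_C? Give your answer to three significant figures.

Conductances: ΣG = 1/1.43 + 1/3.36 + 1/3.92 + 1/7.86 = 1.379 (1/Ω).
Current divider: I(R_C) = I_0 · G_k/ΣG = 7.09 × (0.1272/1.379) = 7.09 × 0.09224 = 0.6540 A.

I ≈ 0.654 A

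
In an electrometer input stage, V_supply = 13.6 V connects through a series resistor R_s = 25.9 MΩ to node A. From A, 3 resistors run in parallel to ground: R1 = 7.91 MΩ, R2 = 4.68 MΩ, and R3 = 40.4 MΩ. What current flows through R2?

I ≈ 0.278 µA

Equivalent of the parallel group: R_p = 2.741 MΩ.
V_A = 13.6 × 2.741/28.64 = 1.301 V.
I(R2) = V_A / R2 = 1.301/4.68 = 0.2781 µA.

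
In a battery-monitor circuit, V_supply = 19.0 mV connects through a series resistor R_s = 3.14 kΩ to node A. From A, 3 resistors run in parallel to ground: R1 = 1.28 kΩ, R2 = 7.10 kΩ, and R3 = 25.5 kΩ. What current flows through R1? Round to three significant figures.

I ≈ 3.69 µA

Combine the parallel branches: R_p = (1/1.28 + 1/7.10 + 1/25.5)⁻¹ = 1.040 kΩ.
Node voltage V_A = V_supply · R_p/(R_s + R_p) = 19.0 × 0.2488 = 4.728 mV.
Branch current I = V_A/R1 = 4.728/1.28 = 3.694 µA.
(Equivalently: I_total = 4.545 µA, then current-divider fraction G_k/ΣG = 0.8127.)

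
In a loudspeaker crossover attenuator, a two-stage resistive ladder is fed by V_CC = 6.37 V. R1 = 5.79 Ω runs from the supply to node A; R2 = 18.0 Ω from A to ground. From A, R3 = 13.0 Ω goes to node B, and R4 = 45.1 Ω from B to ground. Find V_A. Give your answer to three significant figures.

Looking into the second stage from A: R3 + R4 = 58.10 Ω appears in parallel with R2.
Effective lower resistance at A: R2 ‖ 58.10 = 13.74 Ω.
So V_A = 6.37 × 0.7036 = 4.482 V.

V_A ≈ 4.48 V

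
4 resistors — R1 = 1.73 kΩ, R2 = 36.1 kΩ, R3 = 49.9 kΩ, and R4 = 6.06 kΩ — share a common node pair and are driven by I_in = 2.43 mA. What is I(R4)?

I ≈ 0.507 mA

Conductances: ΣG = 1/1.73 + 1/36.1 + 1/49.9 + 1/6.06 = 0.7908 (1/kΩ).
Current divider: I(R4) = I_in · G_k/ΣG = 2.43 × (0.1650/0.7908) = 2.43 × 0.2087 = 0.5071 mA.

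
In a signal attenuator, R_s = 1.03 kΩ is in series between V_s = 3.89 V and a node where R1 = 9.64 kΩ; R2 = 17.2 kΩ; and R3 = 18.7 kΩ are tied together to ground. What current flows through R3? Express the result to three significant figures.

Parallel bank: R_p = 1/(1/9.64 + 1/17.2 + 1/18.7) = 4.644 kΩ.
V_A by voltage divider: V_A = 3.89 × 4.644/(1.03 + 4.644) = 3.184 V.
I(R3) = V_A / R3 = 3.184/18.7 = 0.1703 mA.

I ≈ 0.170 mA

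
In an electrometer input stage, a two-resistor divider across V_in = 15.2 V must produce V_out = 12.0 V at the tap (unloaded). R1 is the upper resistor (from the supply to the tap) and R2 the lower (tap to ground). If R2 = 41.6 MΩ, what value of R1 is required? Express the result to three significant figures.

The divider ratio is R2/(R1+R2) = 12.0/15.2 = 0.7895.
So R1 = R2 · (V_in/V_out − 1) = 41.6 × (15.2/12.0 − 1) = 41.6 × 0.2667 = 11.09 MΩ.

R1 ≈ 11.1 MΩ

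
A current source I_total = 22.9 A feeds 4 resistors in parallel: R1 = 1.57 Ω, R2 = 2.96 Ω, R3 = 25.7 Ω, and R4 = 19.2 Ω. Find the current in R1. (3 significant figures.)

Conductances: ΣG = 1/1.57 + 1/2.96 + 1/25.7 + 1/19.2 = 1.066 (1/Ω).
Current divider: I(R1) = I_total · G_k/ΣG = 22.9 × (0.6369/1.066) = 22.9 × 0.5976 = 13.69 A.

I ≈ 13.7 A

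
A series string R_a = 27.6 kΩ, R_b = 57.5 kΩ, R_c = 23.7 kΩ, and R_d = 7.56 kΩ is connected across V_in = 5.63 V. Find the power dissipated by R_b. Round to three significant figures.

P ≈ 0.135 mW

Series current I = V_in/ΣR = 5.63/116.4 = 0.04838 mA.
P(R_b) = I²·R_b = (0.04838)² × 57.5 = 0.1346 mW.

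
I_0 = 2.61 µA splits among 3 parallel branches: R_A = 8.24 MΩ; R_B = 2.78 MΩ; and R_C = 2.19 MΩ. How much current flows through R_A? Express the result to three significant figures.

ΣG = 1/8.24 + 1/2.78 + 1/2.19 = 0.9377.
R_A takes the fraction G_k/ΣG = 0.1214/0.9377 = 0.1294, so I = 2.61 × 0.1294 = 0.3378 µA.

I ≈ 0.338 µA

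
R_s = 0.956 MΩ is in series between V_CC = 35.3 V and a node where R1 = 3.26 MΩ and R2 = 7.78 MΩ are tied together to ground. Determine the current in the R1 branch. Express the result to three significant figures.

I ≈ 7.65 µA

Combine the parallel branches: R_p = (1/3.26 + 1/7.78)⁻¹ = 2.297 MΩ.
V_A = 35.3 × 2.297/3.253 = 24.93 V.
I(R1) = V_A / R1 = 24.93/3.26 = 7.646 µA.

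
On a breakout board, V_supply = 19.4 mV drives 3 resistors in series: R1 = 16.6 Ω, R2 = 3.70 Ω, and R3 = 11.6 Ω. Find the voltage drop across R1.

V ≈ 10.1 mV

ΣR = 16.6 + 3.70 + 11.6 = 31.90 Ω.
Voltage divider: V = V_supply · (16.60 / 31.90) = 19.4 × 0.5204 = 10.10 mV.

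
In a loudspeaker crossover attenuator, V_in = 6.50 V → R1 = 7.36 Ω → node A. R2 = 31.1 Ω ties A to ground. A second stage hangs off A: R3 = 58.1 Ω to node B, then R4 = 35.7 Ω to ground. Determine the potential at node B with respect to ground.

V_B ≈ 1.88 V

Looking into the second stage from A: R3 + R4 = 93.80 Ω appears in parallel with R2.
R2 ‖ (R3+R4) = 23.36 Ω.
V_A = 6.50 × 23.36/(7.36 + 23.36) = 4.943 V.
Stage 2 is unloaded, so V_B = V_A · R4/(R3+R4) = 4.943 × 35.7/93.80 = 1.881 V.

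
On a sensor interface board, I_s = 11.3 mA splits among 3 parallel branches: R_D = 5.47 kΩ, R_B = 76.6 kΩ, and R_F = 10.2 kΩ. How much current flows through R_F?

ΣG = 1/5.47 + 1/76.6 + 1/10.2 = 0.2939.
Current divider: I(R_F) = I_s · G_k/ΣG = 11.3 × (0.09804/0.2939) = 11.3 × 0.3336 = 3.769 mA.

I ≈ 3.77 mA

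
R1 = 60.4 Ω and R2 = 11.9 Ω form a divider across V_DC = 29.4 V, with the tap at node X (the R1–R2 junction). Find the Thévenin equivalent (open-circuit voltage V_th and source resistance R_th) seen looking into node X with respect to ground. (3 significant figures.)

Open-circuit (no load on X): V_th = V_DC · R2/(R1 + R2) = 29.4 × 11.9/(60.40 + 11.9) = 4.839 V.
Looking into X with the source shorted: R_th = R1·R2/(R1+R2) = 60.40 × 11.9/72.30 = 9.941 Ω.

V_th ≈ 4.84 V, R_th ≈ 9.94 Ω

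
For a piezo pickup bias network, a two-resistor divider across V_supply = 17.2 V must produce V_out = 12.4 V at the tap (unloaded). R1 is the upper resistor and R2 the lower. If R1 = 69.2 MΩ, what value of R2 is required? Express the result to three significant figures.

Required fraction k = V_out/V_supply = 0.7209.
So R2 = R1 · V_out/(V_supply − V_out) = 69.2 × 12.4/(17.2 − 12.4) = 69.2 × 2.583 = 178.8 MΩ.

R2 ≈ 179 MΩ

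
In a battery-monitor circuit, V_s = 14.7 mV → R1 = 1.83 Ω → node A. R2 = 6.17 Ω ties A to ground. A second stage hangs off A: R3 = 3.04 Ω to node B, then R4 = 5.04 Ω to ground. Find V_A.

V_A ≈ 9.65 mV

Node A sees R2 in parallel with the series input of stage 2, R3 + R4 = 8.080 Ω.
Effective lower resistance at A: R2 ‖ 8.080 = 3.498 Ω.
V_A = 14.7 × 3.498/(1.83 + 3.498) = 9.651 mV.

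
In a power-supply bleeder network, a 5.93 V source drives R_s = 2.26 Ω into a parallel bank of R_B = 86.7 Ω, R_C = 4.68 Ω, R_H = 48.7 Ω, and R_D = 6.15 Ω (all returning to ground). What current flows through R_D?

I ≈ 0.501 A

Equivalent of the parallel group: R_p = 2.449 Ω.
V_A by voltage divider: V_A = 5.93 × 2.449/(2.26 + 2.449) = 3.084 V.
I(R_D) = V_A / R_D = 3.084/6.15 = 0.5015 A.
(Check via current divider: I_total = 1.259 A; share G_k/ΣG = 0.3982 → same result.)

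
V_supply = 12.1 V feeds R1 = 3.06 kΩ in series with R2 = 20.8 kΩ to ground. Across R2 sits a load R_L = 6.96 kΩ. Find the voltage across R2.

First combine the lower leg with the load: R2 ‖ R_L = 5.215 kΩ.
Voltage divider with the loaded lower leg: V_out = 12.1 × 5.215/(3.06 + 5.215) = 12.1 × 0.6302 = 7.626 V.

V_out ≈ 7.63 V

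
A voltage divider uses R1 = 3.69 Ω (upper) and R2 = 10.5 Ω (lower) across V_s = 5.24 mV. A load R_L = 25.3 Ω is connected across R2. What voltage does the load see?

First combine the lower leg with the load: R2 ‖ R_L = 7.420 Ω.
Voltage divider with the loaded lower leg: V_out = 5.24 × 7.420/(3.69 + 7.420) = 5.24 × 0.6679 = 3.500 mV.
(Unloaded it would be 3.88 mV; the load pulls it down.)

V_out ≈ 3.50 mV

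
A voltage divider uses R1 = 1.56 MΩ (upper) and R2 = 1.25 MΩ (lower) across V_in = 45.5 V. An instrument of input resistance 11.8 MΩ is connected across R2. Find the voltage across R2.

V_out ≈ 19.1 V

The load sits in parallel with R2, giving an effective lower resistance R2' = R2·R_L/(R2+R_L) = 1.130 MΩ.
Then V_out = V_in · R2'/(R1 + R2') = 45.5 × 1.130/2.690 = 19.12 V.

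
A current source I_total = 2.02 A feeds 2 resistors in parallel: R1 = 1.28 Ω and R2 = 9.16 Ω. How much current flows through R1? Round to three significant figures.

Two-branch current divider: I_k = I_total · R_other/(R_1 + R_2).
I(R1) = 2.02 × 9.16/(1.28 + 9.16) = 2.02 × 0.8774 = 1.772 A.

I ≈ 1.77 A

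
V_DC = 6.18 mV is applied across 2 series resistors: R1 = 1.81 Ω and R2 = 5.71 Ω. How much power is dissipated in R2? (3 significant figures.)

Series current I = V_DC/ΣR = 6.18/7.520 = 0.8218 mA.
P(R2) = I²·R2 = (0.8218)² × 5.71 = 3.856 µW.

P ≈ 3.86 µW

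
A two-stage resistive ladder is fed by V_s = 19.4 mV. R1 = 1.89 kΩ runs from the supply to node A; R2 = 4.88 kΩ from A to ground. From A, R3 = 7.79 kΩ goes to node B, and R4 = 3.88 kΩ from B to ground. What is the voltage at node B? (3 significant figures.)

The second stage (R3 + R4 = 11.67 kΩ) loads node A in parallel with R2.
Effective lower resistance at A: R2 ‖ 11.67 = 3.441 kΩ.
V_A = 19.4 × 3.441/(1.89 + 3.441) = 12.52 mV.
V_B = V_A × 0.3325 = 4.163 mV.

V_B ≈ 4.16 mV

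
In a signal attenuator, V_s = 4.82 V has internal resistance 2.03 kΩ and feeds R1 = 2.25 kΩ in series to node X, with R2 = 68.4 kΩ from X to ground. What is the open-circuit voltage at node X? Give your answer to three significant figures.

V_th ≈ 4.54 V

R1' = 2.03 + 2.25 = 4.280 kΩ (source resistance + R1).
V_th is the unloaded tap voltage: V_s · R2/(R1'+R2) = 4.82 × 0.9411 = 4.536 V.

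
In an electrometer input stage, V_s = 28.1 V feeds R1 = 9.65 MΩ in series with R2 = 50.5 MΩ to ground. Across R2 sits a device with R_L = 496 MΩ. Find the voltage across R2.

V_out ≈ 23.2 V

First combine the lower leg with the load: R2 ‖ R_L = 45.83 MΩ.
Voltage divider with the loaded lower leg: V_out = 28.1 × 45.83/(9.65 + 45.83) = 28.1 × 0.8261 = 23.21 V.
(Unloaded it would be 23.6 V; the load pulls it down.)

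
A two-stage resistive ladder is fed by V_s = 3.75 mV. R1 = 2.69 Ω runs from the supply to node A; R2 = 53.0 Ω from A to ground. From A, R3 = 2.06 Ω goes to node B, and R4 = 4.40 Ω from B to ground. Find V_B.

V_B ≈ 1.74 mV

The second stage (R3 + R4 = 6.460 Ω) loads node A in parallel with R2.
R2 ‖ (R3+R4) = 5.758 Ω.
V_A = 3.75 × 5.758/(2.69 + 5.758) = 2.556 mV.
Then the unloaded second divider: V_B = V_A × R4/(R3+R4) = 2.556 × 0.6811 = 1.741 mV.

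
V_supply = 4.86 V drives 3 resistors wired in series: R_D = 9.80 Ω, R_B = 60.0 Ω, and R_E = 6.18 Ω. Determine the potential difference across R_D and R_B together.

V ≈ 4.46 V

Series total: ΣR = 9.80 + 60.0 + 6.18 = 75.98 Ω.
R_{R_D..R_B} = 9.80 + 60.0 = 69.80 Ω.
Voltage divider: V = V_supply · (69.80 / 75.98) = 4.86 × 0.9187 = 4.465 V.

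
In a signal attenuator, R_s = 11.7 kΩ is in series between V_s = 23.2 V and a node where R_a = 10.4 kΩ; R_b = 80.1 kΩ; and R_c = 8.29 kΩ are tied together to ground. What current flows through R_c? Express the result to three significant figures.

I ≈ 0.760 mA

Parallel bank: R_p = 1/(1/10.4 + 1/80.1 + 1/8.29) = 4.362 kΩ.
V_A by voltage divider: V_A = 23.2 × 4.362/(11.7 + 4.362) = 6.300 V.
Branch current I = V_A/R_c = 6.300/8.29 = 0.7600 mA.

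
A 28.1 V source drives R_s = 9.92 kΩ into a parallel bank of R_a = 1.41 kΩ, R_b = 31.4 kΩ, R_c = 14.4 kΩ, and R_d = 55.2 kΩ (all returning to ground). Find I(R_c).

Parallel bank: R_p = 1/(1/1.41 + 1/31.4 + 1/14.4 + 1/55.2) = 1.207 kΩ.
V_A = 28.1 × 1.207/11.13 = 3.048 V.
I(R_c) = V_A / R_c = 3.048/14.4 = 0.2116 mA.

I ≈ 0.212 mA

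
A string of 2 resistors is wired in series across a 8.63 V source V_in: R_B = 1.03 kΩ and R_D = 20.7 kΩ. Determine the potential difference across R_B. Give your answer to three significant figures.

V ≈ 0.409 V

Total series resistance ΣR = 1.03 + 20.7 = 21.73 kΩ.
By the voltage-divider rule, V = 8.63 × 1.030/21.73 = 0.4091 V.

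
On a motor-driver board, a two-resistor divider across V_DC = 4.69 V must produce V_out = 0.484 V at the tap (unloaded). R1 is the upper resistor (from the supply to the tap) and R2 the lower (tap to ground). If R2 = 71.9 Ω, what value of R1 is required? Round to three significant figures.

The divider ratio is R2/(R1+R2) = 0.484/4.69 = 0.1032.
So R1 = R2 · (V_DC/V_out − 1) = 71.9 × (4.69/0.484 − 1) = 71.9 × 8.690 = 624.8 Ω.

R1 ≈ 625 Ω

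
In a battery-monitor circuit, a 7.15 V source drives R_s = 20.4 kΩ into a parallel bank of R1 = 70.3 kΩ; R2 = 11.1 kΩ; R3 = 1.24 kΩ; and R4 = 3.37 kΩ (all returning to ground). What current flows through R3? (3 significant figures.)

I ≈ 0.225 mA

Equivalent of the parallel group: R_p = 0.8282 kΩ.
V_A by voltage divider: V_A = 7.15 × 0.8282/(20.4 + 0.8282) = 0.2789 V.
I(R3) = V_A / R3 = 0.2789/1.24 = 0.2249 mA.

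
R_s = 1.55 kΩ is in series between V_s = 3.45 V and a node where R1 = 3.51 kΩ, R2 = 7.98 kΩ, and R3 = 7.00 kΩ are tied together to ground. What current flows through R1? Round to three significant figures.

Equivalent of the parallel group: R_p = 1.808 kΩ.
Node voltage V_A = V_s · R_p/(R_s + R_p) = 3.45 × 0.5384 = 1.858 V.
Branch current I = V_A/R1 = 1.858/3.51 = 0.5292 mA.
(Check via current divider: I_total = 1.027 mA; share G_k/ΣG = 0.5151 → same result.)

I ≈ 0.529 mA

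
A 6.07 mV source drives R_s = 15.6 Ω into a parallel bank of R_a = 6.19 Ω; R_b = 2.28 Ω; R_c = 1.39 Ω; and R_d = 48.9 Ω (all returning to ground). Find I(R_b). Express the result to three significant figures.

Parallel bank: R_p = 1/(1/6.19 + 1/2.28 + 1/1.39 + 1/48.9) = 0.7463 Ω.
V_A by voltage divider: V_A = 6.07 × 0.7463/(15.6 + 0.7463) = 0.2771 mV.
I(R_b) = V_A / R_b = 0.2771/2.28 = 0.1215 mA.
(Check via current divider: I_total = 0.3713 mA; share G_k/ΣG = 0.3273 → same result.)

I ≈ 0.122 mA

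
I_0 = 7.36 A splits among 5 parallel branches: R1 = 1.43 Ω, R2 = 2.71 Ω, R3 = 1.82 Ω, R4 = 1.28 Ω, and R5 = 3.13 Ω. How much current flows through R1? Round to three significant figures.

ΣG = 1/1.43 + 1/2.71 + 1/1.82 + 1/1.28 + 1/3.13 = 2.718.
Current divider: I(R1) = I_0 · G_k/ΣG = 7.36 × (0.6993/2.718) = 7.36 × 0.2572 = 1.893 A.

I ≈ 1.89 A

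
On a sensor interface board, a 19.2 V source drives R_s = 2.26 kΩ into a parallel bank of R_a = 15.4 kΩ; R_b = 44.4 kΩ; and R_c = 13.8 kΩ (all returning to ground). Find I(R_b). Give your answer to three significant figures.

Equivalent of the parallel group: R_p = 6.253 kΩ.
Node voltage V_A = V_DC · R_p/(R_s + R_p) = 19.2 × 0.7345 = 14.10 V.
Branch current I = V_A/R_b = 14.10/44.4 = 0.3176 mA.

I ≈ 0.318 mA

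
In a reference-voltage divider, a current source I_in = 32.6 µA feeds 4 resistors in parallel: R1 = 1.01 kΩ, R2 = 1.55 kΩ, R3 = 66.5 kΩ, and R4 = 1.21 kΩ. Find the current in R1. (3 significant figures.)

Total conductance ΣG = 1/1.01 + 1/1.55 + 1/66.5 + 1/1.21 = 2.477 (units of 1/kΩ).
R1 takes the fraction G_k/ΣG = 0.9901/2.477 = 0.3998, so I = 32.6 × 0.3998 = 13.03 µA.

I ≈ 13.0 µA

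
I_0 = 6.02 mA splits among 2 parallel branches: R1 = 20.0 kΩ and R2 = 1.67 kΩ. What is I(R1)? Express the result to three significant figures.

I ≈ 0.464 mA

With just two branches, the current splits inversely with resistance.
I(R1) = 6.02 × 1.67/(20.0 + 1.67) = 6.02 × 0.07707 = 0.4639 mA.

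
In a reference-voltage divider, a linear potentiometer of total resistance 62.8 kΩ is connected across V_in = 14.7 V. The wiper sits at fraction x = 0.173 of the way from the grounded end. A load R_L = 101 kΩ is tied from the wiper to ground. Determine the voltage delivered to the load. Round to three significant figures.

V_out ≈ 2.34 V

The pot divides into 51.94 kΩ above the wiper and 10.86 kΩ below.
Lower segment in parallel with the load: 10.86 ‖ 101 = 9.809 kΩ.
V_out = 14.7 × 9.809/(51.94 + 9.809) = 2.335 V.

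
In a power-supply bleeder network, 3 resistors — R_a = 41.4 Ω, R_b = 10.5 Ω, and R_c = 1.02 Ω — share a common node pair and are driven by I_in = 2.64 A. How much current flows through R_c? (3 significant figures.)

Conductances: ΣG = 1/41.4 + 1/10.5 + 1/1.02 = 1.100 (1/Ω).
By the current-divider rule, I = I_in · G_k/ΣG = 2.64 × 0.8914 = 2.353 A.

I ≈ 2.35 A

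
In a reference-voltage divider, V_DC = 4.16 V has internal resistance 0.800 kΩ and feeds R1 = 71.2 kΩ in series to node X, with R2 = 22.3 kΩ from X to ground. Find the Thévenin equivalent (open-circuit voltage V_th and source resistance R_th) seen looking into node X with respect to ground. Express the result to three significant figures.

V_th ≈ 0.984 V, R_th ≈ 17.0 kΩ

R1' = 0.800 + 71.2 = 72.00 kΩ (source resistance + R1).
With X open, the divider is unloaded: V_th = 4.16 × 22.3/94.30 = 0.9838 V.
Zeroing V_DC shorts the top of R1' to ground, so R_th = R1' ‖ R2 = 17.03 kΩ.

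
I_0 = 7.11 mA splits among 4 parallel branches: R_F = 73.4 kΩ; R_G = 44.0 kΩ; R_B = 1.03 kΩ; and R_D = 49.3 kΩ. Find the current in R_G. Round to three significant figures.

I ≈ 0.157 mA

ΣG = 1/73.4 + 1/44.0 + 1/1.03 + 1/49.3 = 1.028.
R_G takes the fraction G_k/ΣG = 0.02273/1.028 = 0.02212, so I = 7.11 × 0.02212 = 0.1573 mA.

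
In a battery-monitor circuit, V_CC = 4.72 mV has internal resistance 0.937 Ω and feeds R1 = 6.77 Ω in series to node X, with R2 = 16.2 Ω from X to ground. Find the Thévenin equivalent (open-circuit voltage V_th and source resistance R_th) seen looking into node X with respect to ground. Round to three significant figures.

R1' = 0.937 + 6.77 = 7.707 Ω (source resistance + R1).
Open-circuit (no load on X): V_th = V_CC · R2/(R1' + R2) = 4.72 × 16.2/(7.707 + 16.2) = 3.198 mV.
Looking into X with the source shorted: R_th = R1'·R2/(R1'+R2) = 7.707 × 16.2/23.91 = 5.222 Ω.

V_th ≈ 3.20 mV, R_th ≈ 5.22 Ω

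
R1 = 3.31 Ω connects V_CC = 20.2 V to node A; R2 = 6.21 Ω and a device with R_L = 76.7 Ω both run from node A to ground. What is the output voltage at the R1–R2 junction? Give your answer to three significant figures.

First combine the lower leg with the load: R2 ‖ R_L = 5.745 Ω.
Voltage divider with the loaded lower leg: V_out = 20.2 × 5.745/(3.31 + 5.745) = 20.2 × 0.6345 = 12.82 V.

V_out ≈ 12.8 V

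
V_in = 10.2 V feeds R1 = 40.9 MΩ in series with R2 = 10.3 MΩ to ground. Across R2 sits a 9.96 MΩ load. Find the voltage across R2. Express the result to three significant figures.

R2 ‖ R_L = (10.3 × 9.96)/(10.3 + 9.96) = 5.064 MΩ.
Voltage divider with the loaded lower leg: V_out = 10.2 × 5.064/(40.9 + 5.064) = 10.2 × 0.1102 = 1.124 V.

V_out ≈ 1.12 V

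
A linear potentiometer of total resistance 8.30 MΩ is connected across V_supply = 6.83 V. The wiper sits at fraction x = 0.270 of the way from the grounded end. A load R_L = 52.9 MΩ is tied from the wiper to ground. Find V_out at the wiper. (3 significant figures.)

V_out ≈ 1.79 V

The pot divides into 6.059 MΩ above the wiper and 2.241 MΩ below.
Lower segment in parallel with the load: 2.241 ‖ 52.9 = 2.150 MΩ.
Then V_out = V_supply · 2.150/(6.059 + 2.150) = 1.789 V.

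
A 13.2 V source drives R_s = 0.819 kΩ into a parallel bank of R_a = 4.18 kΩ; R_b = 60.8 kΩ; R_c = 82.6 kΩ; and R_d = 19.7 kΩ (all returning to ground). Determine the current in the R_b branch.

I ≈ 0.172 mA

Combine the parallel branches: R_p = (1/4.18 + 1/60.8 + 1/82.6 + 1/19.7)⁻¹ = 3.139 kΩ.
V_A = 13.2 × 3.139/3.958 = 10.47 V.
Branch current I = V_A/R_b = 10.47/60.8 = 0.1722 mA.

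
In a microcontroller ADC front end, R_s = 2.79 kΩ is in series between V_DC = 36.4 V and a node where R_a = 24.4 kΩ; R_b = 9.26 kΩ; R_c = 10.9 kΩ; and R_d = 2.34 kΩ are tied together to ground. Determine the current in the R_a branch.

Equivalent of the parallel group: R_p = 1.497 kΩ.
Node voltage V_A = V_DC · R_p/(R_s + R_p) = 36.4 × 0.3492 = 12.71 V.
Branch current I = V_A/R_a = 12.71/24.4 = 0.5209 mA.

I ≈ 0.521 mA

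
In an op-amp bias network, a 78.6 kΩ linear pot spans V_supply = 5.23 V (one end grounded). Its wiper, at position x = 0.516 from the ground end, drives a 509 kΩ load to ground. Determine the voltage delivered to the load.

The pot divides into 38.04 kΩ above the wiper and 40.56 kΩ below.
Lower segment in parallel with the load: 40.56 ‖ 509 = 37.56 kΩ.
V_out = 5.23 × 37.56/(38.04 + 37.56) = 2.598 V.
(Unloaded: V_out = x·V_supply = 2.70 V.)

V_out ≈ 2.60 V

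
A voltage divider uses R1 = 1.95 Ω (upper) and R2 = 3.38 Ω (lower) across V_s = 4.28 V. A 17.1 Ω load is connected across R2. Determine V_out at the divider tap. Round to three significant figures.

V_out ≈ 2.53 V

R2 ‖ R_L = (3.38 × 17.1)/(3.38 + 17.1) = 2.822 Ω.
Voltage divider with the loaded lower leg: V_out = 4.28 × 2.822/(1.95 + 2.822) = 4.28 × 0.5914 = 2.531 V.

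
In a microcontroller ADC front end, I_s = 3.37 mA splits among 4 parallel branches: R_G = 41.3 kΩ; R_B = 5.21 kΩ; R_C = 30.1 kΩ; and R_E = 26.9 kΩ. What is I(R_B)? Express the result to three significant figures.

I ≈ 2.26 mA

Conductances: ΣG = 1/41.3 + 1/5.21 + 1/30.1 + 1/26.9 = 0.2865 (1/kΩ).
Current divider: I(R_B) = I_s · G_k/ΣG = 3.37 × (0.1919/0.2865) = 3.37 × 0.6698 = 2.257 mA.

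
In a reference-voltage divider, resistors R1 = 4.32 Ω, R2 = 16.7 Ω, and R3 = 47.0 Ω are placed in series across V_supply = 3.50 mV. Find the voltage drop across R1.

V ≈ 0.222 mV

Total series resistance ΣR = 4.32 + 16.7 + 47.0 = 68.02 Ω.
Voltage divider: V = V_supply · (4.320 / 68.02) = 3.50 × 0.06351 = 0.2223 mV.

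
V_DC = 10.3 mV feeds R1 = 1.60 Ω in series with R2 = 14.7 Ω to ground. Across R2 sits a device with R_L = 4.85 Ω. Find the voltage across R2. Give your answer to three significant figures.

V_out ≈ 7.16 mV

R2 ‖ R_L = (14.7 × 4.85)/(14.7 + 4.85) = 3.647 Ω.
Voltage divider with the loaded lower leg: V_out = 10.3 × 3.647/(1.60 + 3.647) = 10.3 × 0.6951 = 7.159 mV.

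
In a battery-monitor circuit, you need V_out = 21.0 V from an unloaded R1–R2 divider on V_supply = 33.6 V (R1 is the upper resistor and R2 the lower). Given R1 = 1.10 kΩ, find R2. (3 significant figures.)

R2 ≈ 1.83 kΩ

V_out/V_supply = R2/(R1+R2) = 0.6250.
Rearranging, R2 = R1·k/(1−k) = 1.10 × 1.667 = 1.833 kΩ.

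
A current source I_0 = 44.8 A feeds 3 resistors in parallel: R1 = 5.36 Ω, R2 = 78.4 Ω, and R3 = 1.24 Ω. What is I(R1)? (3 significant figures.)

ΣG = 1/5.36 + 1/78.4 + 1/1.24 = 1.006.
R1 takes the fraction G_k/ΣG = 0.1866/1.006 = 0.1855, so I = 44.8 × 0.1855 = 8.310 A.

I ≈ 8.31 A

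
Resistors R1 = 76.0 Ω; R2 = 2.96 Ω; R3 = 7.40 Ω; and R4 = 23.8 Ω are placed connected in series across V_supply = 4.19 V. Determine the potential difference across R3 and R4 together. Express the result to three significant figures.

Series total: ΣR = 76.0 + 2.96 + 7.40 + 23.8 = 110.2 Ω.
R_{R3..R4} = 7.40 + 23.8 = 31.20 Ω.
By the voltage-divider rule, V = 4.19 × 31.20/110.2 = 1.187 V.

V ≈ 1.19 V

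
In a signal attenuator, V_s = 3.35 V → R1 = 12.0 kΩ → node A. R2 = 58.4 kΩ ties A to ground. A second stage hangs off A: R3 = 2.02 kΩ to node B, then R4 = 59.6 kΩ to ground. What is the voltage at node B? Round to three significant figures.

V_B ≈ 2.31 V

Node A sees R2 in parallel with the series input of stage 2, R3 + R4 = 61.62 kΩ.
R2 ‖ (R3+R4) = 29.98 kΩ.
So V_A = 3.35 × 0.7142 = 2.392 V.
Then the unloaded second divider: V_B = V_A × R4/(R3+R4) = 2.392 × 0.9672 = 2.314 V.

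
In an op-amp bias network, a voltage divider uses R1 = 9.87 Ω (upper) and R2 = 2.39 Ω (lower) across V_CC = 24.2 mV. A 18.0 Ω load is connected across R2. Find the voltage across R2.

First combine the lower leg with the load: R2 ‖ R_L = 2.110 Ω.
Now apply the divider: V_out = 24.2 × 0.1761 = 4.262 mV.

V_out ≈ 4.26 mV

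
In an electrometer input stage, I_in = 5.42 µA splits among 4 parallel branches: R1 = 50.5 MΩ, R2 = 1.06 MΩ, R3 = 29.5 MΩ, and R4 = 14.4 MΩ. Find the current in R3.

I ≈ 0.172 µA

Conductances: ΣG = 1/50.5 + 1/1.06 + 1/29.5 + 1/14.4 = 1.067 (1/MΩ).
R3 takes the fraction G_k/ΣG = 0.03390/1.067 = 0.03178, so I = 5.42 × 0.03178 = 0.1723 µA.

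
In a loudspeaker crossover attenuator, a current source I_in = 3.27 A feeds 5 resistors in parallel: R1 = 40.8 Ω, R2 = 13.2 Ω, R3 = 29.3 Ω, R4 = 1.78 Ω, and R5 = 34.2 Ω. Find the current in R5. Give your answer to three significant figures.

Total conductance ΣG = 1/40.8 + 1/13.2 + 1/29.3 + 1/1.78 + 1/34.2 = 0.7254 (units of 1/Ω).
Current divider: I(R5) = I_in · G_k/ΣG = 3.27 × (0.02924/0.7254) = 3.27 × 0.04031 = 0.1318 A.

I ≈ 0.132 A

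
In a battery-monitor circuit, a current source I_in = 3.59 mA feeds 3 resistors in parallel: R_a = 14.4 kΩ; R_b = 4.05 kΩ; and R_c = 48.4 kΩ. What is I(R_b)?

Total conductance ΣG = 1/14.4 + 1/4.05 + 1/48.4 = 0.3370 (units of 1/kΩ).
By the current-divider rule, I = I_in · G_k/ΣG = 3.59 × 0.7326 = 2.630 mA.

I ≈ 2.63 mA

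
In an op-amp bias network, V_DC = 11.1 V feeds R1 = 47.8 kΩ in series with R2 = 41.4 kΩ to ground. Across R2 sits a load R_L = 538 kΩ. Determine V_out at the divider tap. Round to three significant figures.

R2 ‖ R_L = (41.4 × 538)/(41.4 + 538) = 38.44 kΩ.
Voltage divider with the loaded lower leg: V_out = 11.1 × 38.44/(47.8 + 38.44) = 11.1 × 0.4457 = 4.948 V.

V_out ≈ 4.95 V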